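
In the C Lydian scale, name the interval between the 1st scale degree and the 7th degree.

Spelling the C Lydian scale: C D E F♯ G A B.
The 1st scale degree is C and the scale degree 7 is B.
Counting 7 letters and 11 half steps from C gives a major seventh.

M7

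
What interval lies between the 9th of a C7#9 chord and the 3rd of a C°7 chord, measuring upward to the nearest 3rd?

C7#9 has D# as its 9th, and C°7 has Eb as its 3rd.
D# up to Eb is 0 semitones, a whole step narrower than a major second, so the interval is diminished.

diminished 2nd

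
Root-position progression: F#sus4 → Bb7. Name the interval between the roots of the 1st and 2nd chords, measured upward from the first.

diminished 4th

The roots are F# and Bb.
From F# to Bb: 4 semitones over a fourth = diminished.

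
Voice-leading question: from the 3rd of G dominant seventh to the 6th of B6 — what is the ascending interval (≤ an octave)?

The 3rd of G dominant seventh is B; the 6th of B6 is G♯.
Counting 6 letters and 9 half steps from B gives a major sixth.

major 6th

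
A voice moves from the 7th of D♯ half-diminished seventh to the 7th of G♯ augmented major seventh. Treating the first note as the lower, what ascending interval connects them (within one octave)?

The 7th of D♯ half-diminished seventh is C♯; the 7th of G♯ augmented major seventh is F𝄪.
From C♯ to F𝄪: 6 semitones over a fourth = augmented.

A4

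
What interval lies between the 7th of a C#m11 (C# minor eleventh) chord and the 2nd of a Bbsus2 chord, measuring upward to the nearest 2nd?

m2

C#m11 (C# minor eleventh) has B as its 7th, and Bbsus2 has C as its 2nd.
From B to C: 1 semitone over a second = minor.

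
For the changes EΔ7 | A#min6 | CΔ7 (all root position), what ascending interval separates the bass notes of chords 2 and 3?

diminished 3rd

The roots are A# and C.
From A# to C: 2 semitones over a third = diminished.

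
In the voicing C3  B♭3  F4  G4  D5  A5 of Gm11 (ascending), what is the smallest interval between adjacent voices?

Adjacent intervals: C3→B♭3 = minor seventh; B♭3→F4 = perfect fifth; F4→G4 = major second; G4→D5 = perfect fifth; D5→A5 = perfect fifth.
The smallest is F4 to G4, a major second (2 semitones).

M2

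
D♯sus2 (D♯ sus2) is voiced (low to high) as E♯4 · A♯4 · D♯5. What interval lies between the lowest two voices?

P4

Those voices are E♯4 and A♯4.
Counting 4 letters and 5 half steps from E♯ gives a perfect fourth.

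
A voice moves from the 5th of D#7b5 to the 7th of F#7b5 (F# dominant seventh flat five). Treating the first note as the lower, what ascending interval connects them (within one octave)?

The 5th of D#7b5 is A; the 7th of F#7b5 (F# dominant seventh flat five) is E.
From A to E is 7 semitones, exactly the perfect fifth.

perfect 5th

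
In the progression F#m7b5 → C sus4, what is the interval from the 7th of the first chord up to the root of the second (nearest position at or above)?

minor sixth

The 7th of F#m7b5 is E; the root of C sus4 is C.
6 letter names make it a sixth; at 8 semitones (a half step narrower than major) the quality is minor.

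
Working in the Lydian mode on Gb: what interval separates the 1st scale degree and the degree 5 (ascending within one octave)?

Spelling the Lydian mode on Gb: Gb Ab Bb C Db Eb F.
So we need the interval from Gb up to Db.
From Gb to Db is 7 semitones, exactly the perfect fifth.

P5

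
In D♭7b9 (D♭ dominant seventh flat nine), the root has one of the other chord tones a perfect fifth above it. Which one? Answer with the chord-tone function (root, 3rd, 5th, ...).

5th

The chord tones of D♭7b9 are D♭–F–A♭–C♭–E𝄫.
The root is D♭. A perfect fifth above D♭ is A♭.
A♭ is the chord's 5th.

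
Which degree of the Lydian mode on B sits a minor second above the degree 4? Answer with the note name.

F#

The scale is B C# D# E# F# G# A#.
The degree 4 is E#; a minor second above that is F# — scale degree 5.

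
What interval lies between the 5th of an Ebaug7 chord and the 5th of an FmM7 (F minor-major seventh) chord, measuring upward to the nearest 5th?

Ebaug7 has B as its 5th, and FmM7 (F minor-major seventh) has C as its 5th.
2 letter names make it a second; at 1 semitone (a half step narrower than major) the quality is minor.

minor second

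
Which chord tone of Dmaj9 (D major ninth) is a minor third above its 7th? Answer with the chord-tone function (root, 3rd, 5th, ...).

The chord tones of D major ninth are D–F#–A–C#–E.
The 7th is C#. A minor third above C# is E.
E is the chord's 9th.

9th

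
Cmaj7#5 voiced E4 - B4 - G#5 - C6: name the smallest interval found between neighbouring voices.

Adjacent intervals: E4→B4 = perfect fifth; B4→G#5 = major sixth; G#5→C6 = diminished fourth.
The smallest is G#5 to C6, a diminished fourth (4 semitones).

diminished 4th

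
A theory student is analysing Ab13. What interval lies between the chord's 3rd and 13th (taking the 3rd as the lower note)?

P11

The chord tones of Ab13 are Ab–C–Eb–Gb–Bb–F.
That puts C below F.
C up to F spans 11 letter names and 17 semitones — a perfect eleventh.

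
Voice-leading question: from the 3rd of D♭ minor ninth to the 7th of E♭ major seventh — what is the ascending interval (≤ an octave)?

augmented sixth

D♭ minor ninth has F♭ as its 3rd, and E♭ major seventh has D as its 7th.
6 letter names make it a sixth; at 10 semitones (a half step wider than major) the quality is augmented.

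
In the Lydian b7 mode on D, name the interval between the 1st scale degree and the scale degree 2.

D lydian dominant: D E F♯ G♯ A B C.
The 1st scale degree is D and the scale degree 2 is E.
From D to E is 2 semitones, exactly the major second.

major second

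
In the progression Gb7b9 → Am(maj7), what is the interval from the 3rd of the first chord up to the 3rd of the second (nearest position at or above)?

The 3rd of Gb7b9 is Bb; the 3rd of Am(maj7) is C.
From Bb to C is 2 semitones, exactly the major second.

major second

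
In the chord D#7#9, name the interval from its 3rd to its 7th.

diminished fifth

Spelling the chord: D# F## A# C# E##.
So we need the interval from F## up to C#.
5 letter names make it a fifth; at 6 semitones (a half step narrower than perfect) the quality is diminished.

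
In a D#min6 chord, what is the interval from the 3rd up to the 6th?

A4

Spelling the chord: D# F# A# B#.
So we need the interval from F# up to B#.
From F# to B#: 6 semitones over a fourth = augmented.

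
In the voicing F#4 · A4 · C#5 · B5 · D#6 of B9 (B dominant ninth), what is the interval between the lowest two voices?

Those voices are F#4 and A4.
F# up to A is 3 semitones, a half step narrower than a major third, so the interval is minor.

minor 3rd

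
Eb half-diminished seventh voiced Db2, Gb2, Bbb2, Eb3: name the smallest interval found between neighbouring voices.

minor 3rd

Adjacent intervals: Db2→Gb2 = perfect fourth; Gb2→Bbb2 = minor third; Bbb2→Eb3 = augmented fourth.
The smallest is Gb2 to Bbb2, a minor third (3 semitones).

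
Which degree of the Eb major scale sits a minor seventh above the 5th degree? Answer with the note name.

The scale is Eb F G Ab Bb C D.
The 5th degree is Bb; a minor seventh above that is Ab — scale degree 4.

Ab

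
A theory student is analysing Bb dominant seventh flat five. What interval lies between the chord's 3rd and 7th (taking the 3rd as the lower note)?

Bb dominant seventh flat five: Bb, D, Fb, Ab.
That puts D below Ab.
D up to Ab is 6 semitones, a half step narrower than a perfect fifth, so the interval is diminished.

diminished 5th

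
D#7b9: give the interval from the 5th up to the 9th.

diminished fifth

D# dominant seventh flat nine: D#-F##-A#-C#-E.
So we need the interval from A# up to E.
5 letter names make it a fifth; at 6 semitones (a half step narrower than perfect) the quality is diminished.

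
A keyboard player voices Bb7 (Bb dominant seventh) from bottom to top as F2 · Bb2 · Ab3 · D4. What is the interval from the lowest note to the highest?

M13

The outer voices are F2 and D4.
Counting 13 letters and 21 half steps from F gives a major thirteenth.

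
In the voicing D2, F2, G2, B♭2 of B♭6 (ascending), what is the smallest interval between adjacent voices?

Adjacent intervals: D2→F2 = minor third; F2→G2 = major second; G2→B♭2 = minor third.
The smallest is F2 to G2, a major second (2 semitones).

major 2nd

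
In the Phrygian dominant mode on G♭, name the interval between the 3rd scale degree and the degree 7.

diminished fifth

The scale runs G♭ A𝄫 B♭ C♭ D♭ E𝄫 F♭.
The 3rd scale degree is B♭ and the 7th degree is F♭.
5 letter names make it a fifth; at 6 semitones (a half step narrower than perfect) the quality is diminished.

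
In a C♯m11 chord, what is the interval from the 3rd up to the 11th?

M9

Spelling the chord: C♯, E, G♯, B, D♯, F♯.
That puts E below F♯.
From E to F♯ is 14 semitones, exactly the major ninth.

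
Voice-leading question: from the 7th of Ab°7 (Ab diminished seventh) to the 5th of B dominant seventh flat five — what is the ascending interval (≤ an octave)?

augmented seventh

The 7th of Ab°7 (Ab diminished seventh) is Gbb; the 5th of B dominant seventh flat five is F.
7 letter names make it a seventh; at 12 semitones (a half step wider than major) the quality is augmented.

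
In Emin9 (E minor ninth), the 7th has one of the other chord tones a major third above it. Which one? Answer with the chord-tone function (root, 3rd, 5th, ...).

Spelling the chord: E G B D F#.
The 7th is D. A major third above D is F#.
F# is the chord's 9th.

9th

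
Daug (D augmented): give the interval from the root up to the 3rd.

major third

Spelling the chord: D-F#-A#.
The root is D and the 3rd is F#.
From D to F# is 4 semitones, exactly the major third.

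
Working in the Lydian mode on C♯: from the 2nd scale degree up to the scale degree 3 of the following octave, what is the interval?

Spelling the Lydian mode on C♯: C♯ D♯ E♯ F𝄪 G♯ A♯ B♯.
That puts D♯ below E♯.
From D♯ to E♯ is 14 semitones, exactly the major ninth.

major ninth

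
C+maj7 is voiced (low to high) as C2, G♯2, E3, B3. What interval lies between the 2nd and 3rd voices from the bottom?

minor 6th

Those voices are G♯2 and E3.
From G♯ to E: 8 semitones over a sixth = minor.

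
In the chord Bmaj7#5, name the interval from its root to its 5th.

augmented 5th

Spelling the chord: B D# F## A#.
Root = B; 5th = F##.
5 letter names make it a fifth; at 8 semitones (a half step wider than perfect) the quality is augmented.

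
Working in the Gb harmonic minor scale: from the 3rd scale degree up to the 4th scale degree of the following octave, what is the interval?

The scale runs Gb Ab Bbb Cb Db Ebb F.
So we need the interval from Bbb up to Cb.
From Bbb to Cb is 14 semitones, exactly the major ninth.

major 9th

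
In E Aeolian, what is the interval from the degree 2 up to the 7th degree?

minor sixth

E natural minor: E F♯ G A B C D.
Degree 2 = F♯; 7th scale degree = D.
From F♯ to D: 8 semitones over a sixth = minor.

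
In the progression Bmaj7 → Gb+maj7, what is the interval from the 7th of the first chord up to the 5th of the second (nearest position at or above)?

Bmaj7 has A# as its 7th, and Gb+maj7 has D as its 5th.
4 letter names make it a fourth; at 4 semitones (a half step narrower than perfect) the quality is diminished.

diminished 4th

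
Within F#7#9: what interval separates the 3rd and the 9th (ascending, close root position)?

major seventh

F#7#9: F# A# C# E G##.
That puts A# below G##.
From A# to G## is 11 semitones, exactly the major seventh.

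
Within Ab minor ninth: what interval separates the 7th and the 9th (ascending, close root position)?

Spelling the chord: Ab, Cb, Eb, Gb, Bb.
7th = Gb; 9th = Bb.
Counting 3 letters and 4 half steps from Gb gives a major third.

major 3rd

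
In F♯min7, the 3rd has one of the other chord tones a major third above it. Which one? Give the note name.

F♯ minor seventh: F♯ A C♯ E.
The 3rd is A. A major third above A is C♯.
C♯ is the chord's 5th.

C#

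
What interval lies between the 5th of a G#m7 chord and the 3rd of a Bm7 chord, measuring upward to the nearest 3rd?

d8

G#m7 has D# as its 5th, and Bm7 has D as its 3rd.
8 letter names make it an octave; at 11 semitones (a half step narrower than perfect) the quality is diminished.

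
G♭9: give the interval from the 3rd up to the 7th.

diminished 5th

Spelling the chord: G♭, B♭, D♭, F♭, A♭.
The 3rd is B♭ and the 7th is F♭.
B♭ up to F♭ is 6 semitones, a half step narrower than a perfect fifth, so the interval is diminished.
This 3–7 tritone is the characteristic tension at the heart of the dominant sound.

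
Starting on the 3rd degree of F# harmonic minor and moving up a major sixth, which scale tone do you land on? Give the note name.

F#

The scale is F# G# A B C# D E#.
The 3rd degree is A; a major sixth above that is F# — scale degree 1.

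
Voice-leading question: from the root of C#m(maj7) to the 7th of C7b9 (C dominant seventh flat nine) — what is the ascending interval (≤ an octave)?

diminished seventh

The root of C#m(maj7) is C#; the 7th of C7b9 (C dominant seventh flat nine) is Bb.
7 letter names make it a seventh; at 9 semitones (a whole step narrower than major) the quality is diminished.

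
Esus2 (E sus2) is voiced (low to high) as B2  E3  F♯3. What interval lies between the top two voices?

major 2nd

Those voices are E3 and F♯3.
E up to F♯ spans 2 letter names and 2 semitones — a major second.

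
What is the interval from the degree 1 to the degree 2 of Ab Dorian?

The scale runs Ab Bb Cb Db Eb F Gb.
That puts Ab below Bb.
From Ab to Bb is 2 semitones, exactly the major second.

major second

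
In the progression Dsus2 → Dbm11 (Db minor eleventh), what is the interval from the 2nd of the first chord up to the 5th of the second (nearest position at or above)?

Dsus2 has E as its 2nd, and Dbm11 (Db minor eleventh) has Ab as its 5th.
E up to Ab is 4 semitones, a half step narrower than a perfect fourth, so the interval is diminished.

diminished fourth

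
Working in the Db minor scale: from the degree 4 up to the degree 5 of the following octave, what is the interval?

Db natural minor: Db Eb Fb Gb Ab Bbb Cb.
So we need the interval from Gb up to Ab.
Counting 9 letters and 14 half steps from Gb gives a major ninth.

M9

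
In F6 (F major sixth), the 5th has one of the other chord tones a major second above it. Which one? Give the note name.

Spelling the chord: F, A, C, D.
The 5th is C. A major second above C is D.
D is the chord's 6th.

D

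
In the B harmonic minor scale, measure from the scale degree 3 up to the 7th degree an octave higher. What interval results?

augmented 12th

B harmonic minor: B C# D E F# G A#.
Scale degree 3 = D; 7th degree (up an octave) = A#.
12 letter names make it a twelfth; at 20 semitones (a half step wider than perfect) the quality is augmented.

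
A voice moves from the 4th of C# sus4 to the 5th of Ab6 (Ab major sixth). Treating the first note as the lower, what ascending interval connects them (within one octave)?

C# sus4 has F# as its 4th, and Ab6 (Ab major sixth) has Eb as its 5th.
7 letter names make it a seventh; at 9 semitones (a whole step narrower than major) the quality is diminished.

diminished 7th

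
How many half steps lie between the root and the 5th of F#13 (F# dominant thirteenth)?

7

F#13 (F# dominant thirteenth): F# A# C# E G# D#.
F# to C# is a perfect fifth: 7 semitones.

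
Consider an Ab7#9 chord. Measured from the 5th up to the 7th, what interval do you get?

Ab7#9: Ab C Eb Gb B.
5th = Eb; 7th = Gb.
Eb up to Gb is 3 semitones, a half step narrower than a major third, so the interval is minor.

minor 3rd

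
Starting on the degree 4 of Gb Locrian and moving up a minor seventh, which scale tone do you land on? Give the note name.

Bbb

The scale is Gb Abb Bbb Cb Dbb Ebb Fb.
The degree 4 is Cb; a minor seventh above that is Bbb — scale degree 3.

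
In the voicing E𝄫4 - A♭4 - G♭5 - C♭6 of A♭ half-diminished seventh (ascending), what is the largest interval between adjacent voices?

minor seventh

Adjacent intervals: E𝄫4→A♭4 = augmented fourth; A♭4→G♭5 = minor seventh; G♭5→C♭6 = perfect fourth.
The largest is A♭4 to G♭5, a minor seventh (10 semitones).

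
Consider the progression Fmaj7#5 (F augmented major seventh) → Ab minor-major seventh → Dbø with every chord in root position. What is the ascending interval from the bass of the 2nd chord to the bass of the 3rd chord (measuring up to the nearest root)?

P4

The roots are Ab and Db.
Ab up to Db spans 4 letter names and 5 semitones — a perfect fourth.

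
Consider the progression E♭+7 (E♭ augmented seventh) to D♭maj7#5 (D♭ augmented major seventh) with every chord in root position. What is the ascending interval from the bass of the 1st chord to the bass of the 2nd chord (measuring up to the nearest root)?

The roots are E♭ and D♭.
From E♭ to D♭: 10 semitones over a seventh = minor.

minor seventh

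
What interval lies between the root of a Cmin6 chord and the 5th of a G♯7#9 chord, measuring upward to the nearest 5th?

augmented second

The root of Cmin6 is C; the 5th of G♯7#9 is D♯.
From C to D♯: 3 semitones over a second = augmented.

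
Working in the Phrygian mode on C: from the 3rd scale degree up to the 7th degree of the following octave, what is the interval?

P12

Spelling the Phrygian mode on C: C Db Eb F G Ab Bb.
The 3rd scale degree is Eb and the degree 7 (up an octave) is Bb.
From Eb to Bb is 19 semitones, exactly the perfect twelfth.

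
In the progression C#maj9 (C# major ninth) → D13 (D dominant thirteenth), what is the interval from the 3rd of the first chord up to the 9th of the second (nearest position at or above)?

d8

The 3rd of C#maj9 (C# major ninth) is E#; the 9th of D13 (D dominant thirteenth) is E.
From E# to E: 11 semitones over an octave = diminished.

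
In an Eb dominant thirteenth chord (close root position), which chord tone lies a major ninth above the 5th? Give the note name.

Eb13 is spelled Eb-G-Bb-Db-F-C.
The 5th is Bb. A major ninth above Bb is C.
C is the chord's 13th.

C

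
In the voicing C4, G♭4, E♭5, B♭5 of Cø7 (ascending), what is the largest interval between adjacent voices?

Adjacent intervals: C4→G♭4 = diminished fifth; G♭4→E♭5 = major sixth; E♭5→B♭5 = perfect fifth.
The largest is G♭4 to E♭5, a major sixth (9 semitones).

M6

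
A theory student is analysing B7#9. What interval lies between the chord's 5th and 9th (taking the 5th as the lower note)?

augmented fifth

Spelling the chord: B, D♯, F♯, A, C𝄪.
So we need the interval from F♯ up to C𝄪.
From F♯ to C𝄪: 8 semitones over a fifth = augmented.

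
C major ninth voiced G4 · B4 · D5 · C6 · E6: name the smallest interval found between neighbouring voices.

Adjacent intervals: G4→B4 = major third; B4→D5 = minor third; D5→C6 = minor seventh; C6→E6 = major third.
The smallest is B4 to D5, a minor third (3 semitones).

m3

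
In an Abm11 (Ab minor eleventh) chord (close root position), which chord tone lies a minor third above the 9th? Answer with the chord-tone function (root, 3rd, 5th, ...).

Spelling the chord: Ab, Cb, Eb, Gb, Bb, Db.
The 9th is Bb. A minor third above Bb is Db.
Db is the chord's 11th.

11th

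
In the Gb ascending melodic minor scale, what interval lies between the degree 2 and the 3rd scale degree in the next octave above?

minor 9th

Spelling the Gb ascending melodic minor scale: Gb Ab Bbb Cb Db Eb F.
So we need the interval from Ab up to Bbb.
From Ab to Bbb: 13 semitones over a ninth = minor.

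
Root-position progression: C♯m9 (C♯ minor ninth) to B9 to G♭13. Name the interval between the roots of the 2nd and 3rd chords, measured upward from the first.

The roots are B and G♭.
6 letter names make it a sixth; at 7 semitones (a whole step narrower than major) the quality is diminished.

diminished sixth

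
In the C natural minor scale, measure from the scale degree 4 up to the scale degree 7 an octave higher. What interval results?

The scale runs C D Eb F G Ab Bb.
Scale degree 4 = F; 7th scale degree (up an octave) = Bb.
F up to Bb spans 11 letter names and 17 semitones — a perfect eleventh.

perfect eleventh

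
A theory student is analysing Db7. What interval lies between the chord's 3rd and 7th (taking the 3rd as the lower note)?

diminished fifth

Db dominant seventh is spelled Db F Ab Cb.
The 3rd is F and the 7th is Cb.
F up to Cb is 6 semitones, a half step narrower than a perfect fifth, so the interval is diminished.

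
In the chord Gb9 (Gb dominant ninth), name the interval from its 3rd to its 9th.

Spelling the chord: Gb-Bb-Db-Fb-Ab.
That puts Bb below Ab.
7 letter names make it a seventh; at 10 semitones (a half step narrower than major) the quality is minor.

minor 7th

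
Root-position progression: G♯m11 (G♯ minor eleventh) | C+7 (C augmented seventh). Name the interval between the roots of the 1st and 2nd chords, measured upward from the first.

diminished fourth

The roots are G♯ and C.
From G♯ to C: 4 semitones over a fourth = diminished.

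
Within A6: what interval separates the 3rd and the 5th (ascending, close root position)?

A6: A-C#-E-F#.
That puts C# below E.
3 letter names make it a third; at 3 semitones (a half step narrower than major) the quality is minor.

minor third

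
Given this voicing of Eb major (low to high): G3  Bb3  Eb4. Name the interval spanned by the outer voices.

minor sixth

The outer voices are G3 and Eb4.
6 letter names make it a sixth; at 8 semitones (a half step narrower than major) the quality is minor.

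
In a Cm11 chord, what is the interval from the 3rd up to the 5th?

The chord tones of Cm11 are C, Eb, G, Bb, D, F.
The 3rd is Eb and the 5th is G.
Counting 3 letters and 4 half steps from Eb gives a major third.

M3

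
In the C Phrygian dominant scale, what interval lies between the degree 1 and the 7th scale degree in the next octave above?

Spelling the C Phrygian dominant scale: C Db E F G Ab Bb.
The degree 1 is C and the scale degree 7 (up an octave) is Bb.
14 letter names make it a fourteenth; at 22 semitones (a half step narrower than major) the quality is minor.

m14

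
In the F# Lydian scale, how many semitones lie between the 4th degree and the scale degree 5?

1

The scale is F# G# A# B# C# D# E#.
B# up to C# is a minor second — 1 semitone.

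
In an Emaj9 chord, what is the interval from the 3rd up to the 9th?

minor seventh

E major ninth: E, G♯, B, D♯, F♯.
The 3rd is G♯ and the 9th is F♯.
7 letter names make it a seventh; at 10 semitones (a half step narrower than major) the quality is minor.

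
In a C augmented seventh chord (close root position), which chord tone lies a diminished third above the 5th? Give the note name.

C augmented seventh is spelled C E G# Bb.
The 5th is G#. A diminished third above G# is Bb.
Bb is the chord's 7th.

Bb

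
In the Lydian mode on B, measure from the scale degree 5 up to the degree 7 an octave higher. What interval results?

Spelling the Lydian mode on B: B C# D# E# F# G# A#.
So we need the interval from F# up to A#.
F# up to A# spans 10 letter names and 16 semitones — a major tenth.

major tenth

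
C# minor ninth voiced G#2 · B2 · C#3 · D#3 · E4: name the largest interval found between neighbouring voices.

m9

Adjacent intervals: G#2→B2 = minor third; B2→C#3 = major second; C#3→D#3 = major second; D#3→E4 = minor ninth.
The largest is D#3 to E4, a minor ninth (13 semitones).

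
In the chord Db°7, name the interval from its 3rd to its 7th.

diminished fifth

The chord tones of Db°7 are Db-Fb-Abb-Cbb.
That puts Fb below Cbb.
5 letter names make it a fifth; at 6 semitones (a half step narrower than perfect) the quality is diminished.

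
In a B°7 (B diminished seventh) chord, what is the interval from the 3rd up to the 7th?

d5

B diminished seventh: B D F Ab.
3rd = D; 7th = Ab.
D up to Ab is 6 semitones, a half step narrower than a perfect fifth, so the interval is diminished.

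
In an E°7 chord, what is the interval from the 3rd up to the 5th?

The chord tones of E°7 are E-G-Bb-Db.
The 3rd is G and the 5th is Bb.
G up to Bb is 3 semitones, a half step narrower than a major third, so the interval is minor.

minor third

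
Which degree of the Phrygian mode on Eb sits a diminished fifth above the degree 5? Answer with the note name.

The scale is Eb Fb Gb Ab Bb Cb Db.
The degree 5 is Bb; a diminished fifth above that is Fb — scale degree 2.

Fb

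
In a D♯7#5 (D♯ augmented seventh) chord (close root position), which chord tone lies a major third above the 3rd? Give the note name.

The chord tones of D♯ augmented seventh are D♯, F𝄪, A𝄪, C♯.
The 3rd is F𝄪. A major third above F𝄪 is A𝄪.
A𝄪 is the chord's 5th.

A##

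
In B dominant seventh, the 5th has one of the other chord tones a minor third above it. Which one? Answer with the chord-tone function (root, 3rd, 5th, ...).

Spelling the chord: B-D♯-F♯-A.
The 5th is F♯. A minor third above F♯ is A.
A is the chord's 7th.

7th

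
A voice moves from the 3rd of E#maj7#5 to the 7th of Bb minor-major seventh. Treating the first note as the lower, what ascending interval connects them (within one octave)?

E#maj7#5 has G## as its 3rd, and Bb minor-major seventh has A as its 7th.
2 letter names make it a second; at 0 semitones (a whole step narrower than major) the quality is diminished.

diminished 2nd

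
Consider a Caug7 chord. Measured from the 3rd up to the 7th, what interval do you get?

diminished fifth

C7#5: C E G# Bb.
3rd = E; 7th = Bb.
5 letter names make it a fifth; at 6 semitones (a half step narrower than perfect) the quality is diminished.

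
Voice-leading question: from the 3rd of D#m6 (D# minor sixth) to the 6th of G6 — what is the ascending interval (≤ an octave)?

D#m6 (D# minor sixth) has F# as its 3rd, and G6 has E as its 6th.
7 letter names make it a seventh; at 10 semitones (a half step narrower than major) the quality is minor.

minor seventh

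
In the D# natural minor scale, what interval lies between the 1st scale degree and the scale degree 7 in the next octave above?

minor fourteenth

The scale runs D# E# F# G# A# B C#.
1st scale degree = D#; 7th degree (up an octave) = C#.
From D# to C#: 22 semitones over a fourteenth = minor.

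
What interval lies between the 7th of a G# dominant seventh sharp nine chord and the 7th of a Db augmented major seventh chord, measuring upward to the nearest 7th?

G# dominant seventh sharp nine has F# as its 7th, and Db augmented major seventh has C as its 7th.
F# up to C is 6 semitones, a half step narrower than a perfect fifth, so the interval is diminished.

diminished 5th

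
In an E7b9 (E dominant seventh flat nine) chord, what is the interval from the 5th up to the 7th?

E7b9 is spelled E-G♯-B-D-F.
That puts B below D.
B up to D is 3 semitones, a half step narrower than a major third, so the interval is minor.

minor third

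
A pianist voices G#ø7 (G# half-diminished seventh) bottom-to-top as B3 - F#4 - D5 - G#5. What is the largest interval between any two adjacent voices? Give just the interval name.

Adjacent intervals: B3→F#4 = perfect fifth; F#4→D5 = minor sixth; D5→G#5 = augmented fourth.
The largest is F#4 to D5, a minor sixth (8 semitones).

minor sixth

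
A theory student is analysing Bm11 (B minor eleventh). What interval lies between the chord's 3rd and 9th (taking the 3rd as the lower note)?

major 7th

Bm11: B, D, F#, A, C#, E.
So we need the interval from D up to C#.
D up to C# spans 7 letter names and 11 semitones — a major seventh.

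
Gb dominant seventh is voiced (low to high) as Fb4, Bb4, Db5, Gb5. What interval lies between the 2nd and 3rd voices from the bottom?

minor third

Those voices are Bb4 and Db5.
From Bb to Db: 3 semitones over a third = minor.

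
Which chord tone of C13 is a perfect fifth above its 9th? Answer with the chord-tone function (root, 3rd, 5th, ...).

Spelling the chord: C, E, G, Bb, D, A.
The 9th is D. A perfect fifth above D is A.
A is the chord's 13th.

13th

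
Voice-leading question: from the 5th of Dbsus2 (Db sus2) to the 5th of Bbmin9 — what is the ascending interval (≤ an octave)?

The 5th of Dbsus2 (Db sus2) is Ab; the 5th of Bbmin9 is F.
From Ab to F is 9 semitones, exactly the major sixth.

M6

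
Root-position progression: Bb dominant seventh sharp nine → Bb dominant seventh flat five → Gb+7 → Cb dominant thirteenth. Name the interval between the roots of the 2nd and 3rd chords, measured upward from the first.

minor 6th

The roots are Bb and Gb.
Bb up to Gb is 8 semitones, a half step narrower than a major sixth, so the interval is minor.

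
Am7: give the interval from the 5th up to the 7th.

minor 3rd

A minor seventh is spelled A, C, E, G.
The 5th is E and the 7th is G.
E up to G is 3 semitones, a half step narrower than a major third, so the interval is minor.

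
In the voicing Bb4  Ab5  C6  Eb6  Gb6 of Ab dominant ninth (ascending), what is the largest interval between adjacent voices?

m7

Adjacent intervals: Bb4→Ab5 = minor seventh; Ab5→C6 = major third; C6→Eb6 = minor third; Eb6→Gb6 = minor third.
The largest is Bb4 to Ab5, a minor seventh (10 semitones).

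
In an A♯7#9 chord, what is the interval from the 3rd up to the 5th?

Spelling the chord: A♯, C𝄪, E♯, G♯, B𝄪.
3rd = C𝄪; 5th = E♯.
C𝄪 up to E♯ is 3 semitones, a half step narrower than a major third, so the interval is minor.

minor 3rd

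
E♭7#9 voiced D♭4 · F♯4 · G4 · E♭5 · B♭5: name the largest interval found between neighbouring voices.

minor 6th

Adjacent intervals: D♭4→F♯4 = augmented third; F♯4→G4 = minor second; G4→E♭5 = minor sixth; E♭5→B♭5 = perfect fifth.
The largest is G4 to E♭5, a minor sixth (8 semitones).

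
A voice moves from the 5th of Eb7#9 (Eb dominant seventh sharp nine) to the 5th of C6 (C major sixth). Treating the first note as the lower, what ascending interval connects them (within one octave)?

major sixth

Eb7#9 (Eb dominant seventh sharp nine) has Bb as its 5th, and C6 (C major sixth) has G as its 5th.
Counting 6 letters and 9 half steps from Bb gives a major sixth.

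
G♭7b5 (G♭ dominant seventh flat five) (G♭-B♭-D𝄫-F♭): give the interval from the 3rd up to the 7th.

The 3rd is B♭ and the 7th is F♭.
From B♭ to F♭: 6 semitones over a fifth = diminished.

diminished fifth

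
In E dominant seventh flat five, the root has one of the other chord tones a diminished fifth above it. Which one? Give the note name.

E7b5 (E dominant seventh flat five): E, G#, Bb, D.
The root is E. A diminished fifth above E is Bb.
Bb is the chord's 5th.

Bb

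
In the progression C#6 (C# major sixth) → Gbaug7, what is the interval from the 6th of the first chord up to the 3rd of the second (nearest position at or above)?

d2

The 6th of C#6 (C# major sixth) is A#; the 3rd of Gbaug7 is Bb.
2 letter names make it a second; at 0 semitones (a whole step narrower than major) the quality is diminished.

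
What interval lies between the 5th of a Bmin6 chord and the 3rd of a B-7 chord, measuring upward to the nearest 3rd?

Bmin6 has F# as its 5th, and B-7 has D as its 3rd.
6 letter names make it a sixth; at 8 semitones (a half step narrower than major) the quality is minor.

minor 6th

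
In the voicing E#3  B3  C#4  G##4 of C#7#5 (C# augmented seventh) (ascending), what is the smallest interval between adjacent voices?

major second

Adjacent intervals: E#3→B3 = diminished fifth; B3→C#4 = major second; C#4→G##4 = augmented fifth.
The smallest is B3 to C#4, a major second (2 semitones).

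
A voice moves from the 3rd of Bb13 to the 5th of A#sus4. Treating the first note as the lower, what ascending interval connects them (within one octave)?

A2

The 3rd of Bb13 is D; the 5th of A#sus4 is E#.
D up to E# is 3 semitones, a half step wider than a major second, so the interval is augmented.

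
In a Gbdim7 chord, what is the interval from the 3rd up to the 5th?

minor third

The chord tones of Gb°7 are Gb–Bbb–Dbb–Fbb.
That puts Bbb below Dbb.
From Bbb to Dbb: 3 semitones over a third = minor.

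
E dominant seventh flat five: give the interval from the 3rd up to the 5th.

diminished 3rd

Spelling the chord: E-G#-Bb-D.
That puts G# below Bb.
3 letter names make it a third; at 2 semitones (a whole step narrower than major) the quality is diminished.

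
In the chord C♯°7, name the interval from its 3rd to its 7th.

d5

The chord tones of C♯dim7 are C♯-E-G-B♭.
So we need the interval from E up to B♭.
5 letter names make it a fifth; at 6 semitones (a half step narrower than perfect) the quality is diminished.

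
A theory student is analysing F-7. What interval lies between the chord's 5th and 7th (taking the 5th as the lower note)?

F minor seventh: F-Ab-C-Eb.
So we need the interval from C up to Eb.
3 letter names make it a third; at 3 semitones (a half step narrower than major) the quality is minor.

minor third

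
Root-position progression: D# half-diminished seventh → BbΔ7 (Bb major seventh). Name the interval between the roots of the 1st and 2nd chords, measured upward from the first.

diminished sixth

The roots are D# and Bb.
From D# to Bb: 7 semitones over a sixth = diminished.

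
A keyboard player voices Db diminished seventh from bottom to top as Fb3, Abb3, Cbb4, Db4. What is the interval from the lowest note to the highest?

major sixth

The outer voices are Fb3 and Db4.
Counting 6 letters and 9 half steps from Fb gives a major sixth.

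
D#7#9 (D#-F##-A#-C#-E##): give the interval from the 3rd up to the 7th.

That puts F## below C#.
From F## to C#: 6 semitones over a fifth = diminished.

diminished fifth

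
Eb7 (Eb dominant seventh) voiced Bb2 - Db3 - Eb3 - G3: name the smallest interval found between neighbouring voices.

major second

Adjacent intervals: Bb2→Db3 = minor third; Db3→Eb3 = major second; Eb3→G3 = major third.
The smallest is Db3 to Eb3, a major second (2 semitones).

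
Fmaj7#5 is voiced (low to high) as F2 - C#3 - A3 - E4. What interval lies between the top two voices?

Those voices are A3 and E4.
Counting 5 letters and 7 half steps from A gives a perfect fifth.

perfect fifth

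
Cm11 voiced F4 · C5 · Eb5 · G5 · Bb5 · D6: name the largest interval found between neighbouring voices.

Adjacent intervals: F4→C5 = perfect fifth; C5→Eb5 = minor third; Eb5→G5 = major third; G5→Bb5 = minor third; Bb5→D6 = major third.
The largest is F4 to C5, a perfect fifth (7 semitones).

perfect 5th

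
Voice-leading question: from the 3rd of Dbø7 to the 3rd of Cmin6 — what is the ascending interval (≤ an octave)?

Dbø7 has Fb as its 3rd, and Cmin6 has Eb as its 3rd.
From Fb to Eb is 11 semitones, exactly the major seventh.

major seventh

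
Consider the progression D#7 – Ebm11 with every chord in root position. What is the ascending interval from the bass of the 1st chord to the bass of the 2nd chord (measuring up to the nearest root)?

The roots are D# and Eb.
From D# to Eb: 0 semitones over a second = diminished.

diminished second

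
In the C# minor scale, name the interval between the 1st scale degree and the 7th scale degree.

The scale runs C# D# E F# G# A B.
The 1st scale degree is C# and the 7th scale degree is B.
From C# to B: 10 semitones over a seventh = minor.

minor seventh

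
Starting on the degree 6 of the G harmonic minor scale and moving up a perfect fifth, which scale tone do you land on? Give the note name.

The scale is G A Bb C D Eb F#.
The degree 6 is Eb; a perfect fifth above that is Bb — scale degree 3.

Bb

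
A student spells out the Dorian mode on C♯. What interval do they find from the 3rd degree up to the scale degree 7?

The scale runs C♯ D♯ E F♯ G♯ A♯ B.
The 3rd degree is E and the 7th degree is B.
E up to B spans 5 letter names and 7 semitones — a perfect fifth.

perfect fifth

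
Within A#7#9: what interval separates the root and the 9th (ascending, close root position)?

A9

The chord tones of A#7#9 (A# dominant seventh sharp nine) are A#, C##, E#, G#, B##.
The root is A# and the 9th is B##.
From A# to B##: 15 semitones over a ninth = augmented.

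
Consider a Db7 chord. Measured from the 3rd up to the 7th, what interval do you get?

d5

Spelling the chord: Db–F–Ab–Cb.
So we need the interval from F up to Cb.
5 letter names make it a fifth; at 6 semitones (a half step narrower than perfect) the quality is diminished.
This 3–7 tritone is the characteristic tension at the heart of the dominant sound.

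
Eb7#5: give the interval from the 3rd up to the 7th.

diminished fifth

Eb7#5 (Eb augmented seventh): Eb, G, B, Db.
That puts G below Db.
G up to Db is 6 semitones, a half step narrower than a perfect fifth, so the interval is diminished.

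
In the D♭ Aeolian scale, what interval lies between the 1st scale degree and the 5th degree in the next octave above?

The scale runs D♭ E♭ F♭ G♭ A♭ B𝄫 C♭.
That puts D♭ below A♭.
Counting 12 letters and 19 half steps from D♭ gives a perfect twelfth.

perfect twelfth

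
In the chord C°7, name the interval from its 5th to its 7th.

m3

The chord tones of C°7 (C diminished seventh) are C, Eb, Gb, Bbb.
So we need the interval from Gb up to Bbb.
From Gb to Bbb: 3 semitones over a third = minor.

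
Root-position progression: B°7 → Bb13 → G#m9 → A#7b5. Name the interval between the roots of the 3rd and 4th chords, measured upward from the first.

M2

The roots are G# and A#.
From G# to A# is 2 semitones, exactly the major second.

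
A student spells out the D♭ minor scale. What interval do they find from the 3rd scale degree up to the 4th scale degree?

Spelling the D♭ minor scale: D♭ E♭ F♭ G♭ A♭ B𝄫 C♭.
So we need the interval from F♭ up to G♭.
F♭ up to G♭ spans 2 letter names and 2 semitones — a major second.

major second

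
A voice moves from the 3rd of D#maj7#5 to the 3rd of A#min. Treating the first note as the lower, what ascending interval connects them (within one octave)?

diminished fifth

The 3rd of D#maj7#5 is F##; the 3rd of A#min is C#.
5 letter names make it a fifth; at 6 semitones (a half step narrower than perfect) the quality is diminished.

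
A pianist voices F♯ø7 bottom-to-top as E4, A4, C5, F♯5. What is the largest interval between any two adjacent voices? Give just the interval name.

Adjacent intervals: E4→A4 = perfect fourth; A4→C5 = minor third; C5→F♯5 = augmented fourth.
The largest is C5 to F♯5, an augmented fourth (6 semitones).

augmented 4th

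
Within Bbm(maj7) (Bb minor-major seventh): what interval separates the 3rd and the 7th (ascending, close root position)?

augmented fifth

BbmM7 (Bb minor-major seventh) is spelled Bb Db F A.
The 3rd is Db and the 7th is A.
Db up to A is 8 semitones, a half step wider than a perfect fifth, so the interval is augmented.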